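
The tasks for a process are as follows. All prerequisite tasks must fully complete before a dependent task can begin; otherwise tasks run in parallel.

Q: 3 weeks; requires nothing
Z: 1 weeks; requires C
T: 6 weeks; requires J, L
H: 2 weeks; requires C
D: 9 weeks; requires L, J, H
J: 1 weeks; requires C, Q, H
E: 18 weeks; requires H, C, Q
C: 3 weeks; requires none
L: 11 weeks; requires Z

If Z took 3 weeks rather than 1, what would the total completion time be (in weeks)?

Critical path before the change: C→Z→L→D = 3+1+11+9 = 24 giving 24 weeks.
Since Z is critical, the +2 change carries straight to that chain (now 26 weeks).
The critical path is still C→Z→L→D; finish is now 26 weeks.

26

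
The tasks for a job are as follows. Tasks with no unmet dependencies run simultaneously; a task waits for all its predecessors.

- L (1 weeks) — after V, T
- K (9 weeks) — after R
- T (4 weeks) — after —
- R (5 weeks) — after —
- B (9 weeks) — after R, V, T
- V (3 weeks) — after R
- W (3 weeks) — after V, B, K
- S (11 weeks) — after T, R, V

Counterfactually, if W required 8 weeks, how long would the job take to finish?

25

Critical path before the change: R→V→B→W = 5+3+9+3 = 20 giving 20 weeks.
W is on the critical path; changing it to 8 makes that path 25 weeks.
That remains the longest chain; total 25 weeks.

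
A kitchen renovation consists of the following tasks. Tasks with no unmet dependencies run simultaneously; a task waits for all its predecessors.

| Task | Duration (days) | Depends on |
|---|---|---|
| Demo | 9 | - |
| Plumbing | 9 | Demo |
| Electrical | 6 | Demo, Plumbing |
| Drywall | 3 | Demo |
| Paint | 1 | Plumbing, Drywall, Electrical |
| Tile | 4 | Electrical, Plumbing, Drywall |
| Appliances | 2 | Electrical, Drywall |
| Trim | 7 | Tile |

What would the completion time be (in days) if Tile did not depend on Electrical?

29

With the dependency in place, Demo→Plumbing→Electrical→Tile→Trim = 9+9+6+4+7 = 35 sets the finish at 35 days.
Without Electrical→Tile, Tile's earliest start moves from 24 to 18.
New critical path: Demo→Plumbing→Tile→Trim = 9+9+4+7 = 29 ⇒ 29 days.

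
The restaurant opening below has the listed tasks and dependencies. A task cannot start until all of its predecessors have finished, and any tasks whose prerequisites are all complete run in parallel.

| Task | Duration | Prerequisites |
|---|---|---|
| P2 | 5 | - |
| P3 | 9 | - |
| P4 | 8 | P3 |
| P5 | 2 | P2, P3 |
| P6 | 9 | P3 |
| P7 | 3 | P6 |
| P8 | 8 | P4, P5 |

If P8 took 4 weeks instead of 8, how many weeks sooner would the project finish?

4

The binding path is P3→P4→P8 = 9+8+8 = 25; finish at 25 weeks.
P8 lies on that path, so at 4 weeks the path becomes 21 weeks.
No other chain overtakes it, so the finish is 21 weeks.
Change in finish: 21 − 25 = -4 weeks.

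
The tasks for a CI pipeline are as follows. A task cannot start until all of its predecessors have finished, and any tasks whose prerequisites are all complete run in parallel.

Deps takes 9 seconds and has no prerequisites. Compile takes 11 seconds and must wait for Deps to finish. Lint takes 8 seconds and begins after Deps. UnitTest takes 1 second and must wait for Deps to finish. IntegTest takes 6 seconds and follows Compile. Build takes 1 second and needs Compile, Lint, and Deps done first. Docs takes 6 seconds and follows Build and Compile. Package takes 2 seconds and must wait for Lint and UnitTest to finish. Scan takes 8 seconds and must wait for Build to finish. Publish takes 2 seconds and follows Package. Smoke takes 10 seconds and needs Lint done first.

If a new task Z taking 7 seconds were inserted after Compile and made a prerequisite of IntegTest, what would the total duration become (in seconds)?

33

Originally the schedule takes 29 seconds.
With Z inserted, IntegTest now waits for max(Compile, Z).
New critical path: Deps→Compile→Z→IntegTest = 9+11+7+6 = 33 ⇒ 33 seconds.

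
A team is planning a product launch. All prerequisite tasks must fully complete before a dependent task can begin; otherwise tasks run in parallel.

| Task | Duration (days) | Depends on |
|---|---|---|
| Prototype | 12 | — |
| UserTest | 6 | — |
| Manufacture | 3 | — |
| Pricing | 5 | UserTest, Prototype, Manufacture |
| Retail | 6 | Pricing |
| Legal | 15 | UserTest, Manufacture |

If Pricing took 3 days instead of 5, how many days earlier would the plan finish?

2

Critical path before the change: Prototype→Pricing→Retail = 12+5+6 = 23 giving 23 days.
Pricing is on the critical path; changing it to 3 makes that path 21 days.
No other chain overtakes it, so the finish is 21 days.
Change in finish: 21 − 23 = -2 days.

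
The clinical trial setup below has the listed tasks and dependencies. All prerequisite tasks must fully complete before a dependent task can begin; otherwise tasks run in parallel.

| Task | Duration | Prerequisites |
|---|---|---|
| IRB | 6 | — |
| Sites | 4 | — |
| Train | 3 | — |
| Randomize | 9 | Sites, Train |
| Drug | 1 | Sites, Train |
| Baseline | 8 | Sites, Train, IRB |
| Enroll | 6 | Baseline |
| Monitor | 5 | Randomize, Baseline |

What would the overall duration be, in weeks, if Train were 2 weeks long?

20

The binding path is IRB→Baseline→Enroll = 6+8+6 = 20; finish at 20 weeks.
The longest path through Train is only 17 weeks, so Train has float 3.
No other chain overtakes it, so the finish is 20 weeks.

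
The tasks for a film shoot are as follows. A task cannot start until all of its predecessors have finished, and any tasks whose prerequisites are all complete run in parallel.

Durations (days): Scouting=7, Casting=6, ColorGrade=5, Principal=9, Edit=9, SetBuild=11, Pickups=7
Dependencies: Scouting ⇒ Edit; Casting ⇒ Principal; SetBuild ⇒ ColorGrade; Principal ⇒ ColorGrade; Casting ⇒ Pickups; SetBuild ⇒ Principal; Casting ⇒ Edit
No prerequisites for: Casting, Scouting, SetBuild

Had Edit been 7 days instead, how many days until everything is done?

25

The binding path is SetBuild→Principal→ColorGrade = 11+9+5 = 25; finish at 25 days.
Edit has 9 days of float (longest path through it is 16).
The critical path is still SetBuild→Principal→ColorGrade; finish is now 25 days.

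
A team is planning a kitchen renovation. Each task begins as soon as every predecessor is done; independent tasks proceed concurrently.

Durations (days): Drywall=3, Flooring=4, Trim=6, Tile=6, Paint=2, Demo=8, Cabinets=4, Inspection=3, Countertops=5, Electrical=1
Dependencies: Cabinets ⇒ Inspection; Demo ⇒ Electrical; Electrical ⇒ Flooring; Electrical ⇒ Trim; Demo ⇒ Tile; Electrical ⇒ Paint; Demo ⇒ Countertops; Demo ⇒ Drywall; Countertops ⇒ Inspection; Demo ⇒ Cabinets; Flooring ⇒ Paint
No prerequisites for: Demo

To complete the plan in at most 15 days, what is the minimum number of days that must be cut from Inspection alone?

Current finish: 16 days; target: 15.
Inspection is on every critical path, so each day cut from Inspection cuts the finish by one (this holds down to a finish of 15).
Need 16 − 15 = 1 day off Inspection → Inspection becomes 2 days, finish becomes 15.

1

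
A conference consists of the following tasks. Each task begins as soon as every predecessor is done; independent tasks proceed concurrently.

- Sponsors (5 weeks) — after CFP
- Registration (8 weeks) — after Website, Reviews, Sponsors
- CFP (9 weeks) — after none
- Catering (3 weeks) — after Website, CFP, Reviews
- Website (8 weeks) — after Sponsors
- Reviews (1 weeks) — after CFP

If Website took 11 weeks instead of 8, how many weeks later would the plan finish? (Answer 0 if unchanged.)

3

Actual critical path: CFP→Sponsors→Website→Registration = 9+5+8+8 = 30 ⇒ 30 weeks.
Website lies on that path, so at 11 weeks the path becomes 33 weeks.
The critical path is still CFP→Sponsors→Website→Registration; finish is now 33 weeks.
Change in finish: 33 − 30 = +3 weeks.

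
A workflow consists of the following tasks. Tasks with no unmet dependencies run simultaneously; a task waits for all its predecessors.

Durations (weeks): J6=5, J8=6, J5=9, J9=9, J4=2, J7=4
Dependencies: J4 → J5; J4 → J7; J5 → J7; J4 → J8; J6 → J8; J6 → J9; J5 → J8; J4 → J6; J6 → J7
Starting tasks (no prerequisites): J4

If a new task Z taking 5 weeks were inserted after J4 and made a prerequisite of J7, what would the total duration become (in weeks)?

17

Originally the plan takes 17 weeks.
With Z inserted, J7 now waits for max(J5, J6, J4, Z).
New critical path: J4→J5→J8 = 2+9+6 = 17 ⇒ 17 weeks.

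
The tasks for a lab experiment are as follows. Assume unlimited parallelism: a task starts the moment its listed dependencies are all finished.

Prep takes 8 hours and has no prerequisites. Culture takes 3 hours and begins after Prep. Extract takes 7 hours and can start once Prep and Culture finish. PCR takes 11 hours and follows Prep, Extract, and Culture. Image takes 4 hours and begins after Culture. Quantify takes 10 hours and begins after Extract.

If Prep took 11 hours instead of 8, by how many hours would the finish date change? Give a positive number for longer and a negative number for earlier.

3

The binding path is Prep→Culture→Extract→PCR = 8+3+7+11 = 29; finish at 29 hours.
Prep is on the critical path; changing it to 11 makes that path 32 hours.
That remains the longest chain; total 32 hours.
Change in finish: 32 − 29 = +3 hours.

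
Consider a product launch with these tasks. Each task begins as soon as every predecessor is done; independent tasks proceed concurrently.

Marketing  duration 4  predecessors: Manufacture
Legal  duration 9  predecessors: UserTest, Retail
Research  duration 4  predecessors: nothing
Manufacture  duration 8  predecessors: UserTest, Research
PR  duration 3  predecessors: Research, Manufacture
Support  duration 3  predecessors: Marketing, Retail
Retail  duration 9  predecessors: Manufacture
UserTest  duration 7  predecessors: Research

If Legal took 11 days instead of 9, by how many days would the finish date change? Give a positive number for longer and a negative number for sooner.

2

Critical path before the change: Research→UserTest→Manufacture→Retail→Legal = 4+7+8+9+9 = 37 giving 37 days.
Since Legal is critical, the +2 change carries straight to that chain (now 39 days).
No other chain overtakes it, so the finish is 39 days.
Change in finish: 39 − 37 = +2 days.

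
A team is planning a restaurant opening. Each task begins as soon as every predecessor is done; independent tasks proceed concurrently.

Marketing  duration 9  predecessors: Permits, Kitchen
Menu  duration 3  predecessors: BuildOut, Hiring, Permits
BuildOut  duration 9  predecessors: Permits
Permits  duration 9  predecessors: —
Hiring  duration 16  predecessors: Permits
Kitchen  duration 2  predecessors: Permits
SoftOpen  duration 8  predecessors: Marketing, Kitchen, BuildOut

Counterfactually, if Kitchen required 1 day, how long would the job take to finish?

28

Critical path before the change: Permits→Kitchen→Marketing→SoftOpen = 9+2+9+8 = 28 giving 28 days.
Since Kitchen is critical, the -1 change carries straight to that chain (now 27 days).
New critical path: Permits→Hiring→Menu = 9+16+3 = 28 ⇒ 28 days.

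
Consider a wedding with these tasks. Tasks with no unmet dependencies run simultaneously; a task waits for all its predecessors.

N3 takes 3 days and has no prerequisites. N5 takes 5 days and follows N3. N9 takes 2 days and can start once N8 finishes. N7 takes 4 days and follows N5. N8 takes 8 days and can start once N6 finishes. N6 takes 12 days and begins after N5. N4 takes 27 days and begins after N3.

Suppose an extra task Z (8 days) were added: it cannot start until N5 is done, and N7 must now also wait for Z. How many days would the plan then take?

Originally the plan takes 30 days.
With Z inserted, N7 now waits for max(N5, Z).
New critical path: N3→N4 = 3+27 = 30 ⇒ 30 days.

30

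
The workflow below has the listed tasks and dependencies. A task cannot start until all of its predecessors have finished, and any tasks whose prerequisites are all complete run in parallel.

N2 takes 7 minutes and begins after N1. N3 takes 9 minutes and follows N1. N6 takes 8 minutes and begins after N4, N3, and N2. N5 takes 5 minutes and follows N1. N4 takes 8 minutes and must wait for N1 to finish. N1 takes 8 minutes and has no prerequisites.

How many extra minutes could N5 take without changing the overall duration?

N1→N3→N6 = 8+9+8 = 25 sets the makespan at 25 minutes.
N5 finishes as early as 13 and must finish by 25.
Float = 25 − 13 = 12.

12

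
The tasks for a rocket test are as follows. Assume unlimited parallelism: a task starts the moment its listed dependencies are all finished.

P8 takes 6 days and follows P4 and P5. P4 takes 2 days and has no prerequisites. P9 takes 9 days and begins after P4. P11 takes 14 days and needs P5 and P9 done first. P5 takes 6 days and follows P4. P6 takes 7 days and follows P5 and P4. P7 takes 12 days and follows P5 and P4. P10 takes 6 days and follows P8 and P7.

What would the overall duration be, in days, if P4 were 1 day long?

Baseline: P4→P5→P7→P10 = 2+6+12+6 = 26 → 26 days.
P4 is on the critical path; changing it to 1 makes that path 25 days.
The critical path is still P4→P5→P7→P10; finish is now 25 days.

25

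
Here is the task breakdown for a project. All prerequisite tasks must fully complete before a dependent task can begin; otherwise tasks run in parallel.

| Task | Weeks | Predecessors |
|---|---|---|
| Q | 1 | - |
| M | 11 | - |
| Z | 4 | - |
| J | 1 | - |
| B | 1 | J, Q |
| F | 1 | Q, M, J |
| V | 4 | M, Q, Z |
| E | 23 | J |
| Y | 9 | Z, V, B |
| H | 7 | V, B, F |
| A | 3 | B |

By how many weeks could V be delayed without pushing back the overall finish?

0

The longest chain is M→V→Y = 11+4+9 = 24; overall finish 24 weeks.
Longest path through V: 24 weeks (earliest finish 15, latest finish 15).
Float = 24 − 24 = 0.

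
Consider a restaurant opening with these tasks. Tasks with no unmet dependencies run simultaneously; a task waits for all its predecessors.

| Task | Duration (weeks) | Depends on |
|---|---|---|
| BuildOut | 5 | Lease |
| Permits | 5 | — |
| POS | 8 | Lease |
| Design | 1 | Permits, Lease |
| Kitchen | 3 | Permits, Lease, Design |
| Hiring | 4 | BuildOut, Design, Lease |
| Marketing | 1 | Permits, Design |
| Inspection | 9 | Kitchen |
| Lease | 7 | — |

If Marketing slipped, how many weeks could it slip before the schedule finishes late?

Lease→Design→Kitchen→Inspection = 7+1+3+9 = 20 sets the makespan at 20 weeks.
The longest chain containing Marketing totals 9 weeks.
Float = 20 − 9 = 11.

11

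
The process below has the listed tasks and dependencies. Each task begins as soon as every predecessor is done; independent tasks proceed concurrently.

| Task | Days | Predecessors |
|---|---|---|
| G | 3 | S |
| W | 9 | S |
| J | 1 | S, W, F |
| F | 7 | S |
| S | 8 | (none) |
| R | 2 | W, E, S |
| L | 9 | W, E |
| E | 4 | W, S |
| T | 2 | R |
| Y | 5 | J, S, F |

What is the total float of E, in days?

0

S→W→E→L = 8+9+4+9 = 30 sets the makespan at 30 days.
E finishes as early as 21 and must finish by 21.
Slack of E = 17 − 17 = 0 days.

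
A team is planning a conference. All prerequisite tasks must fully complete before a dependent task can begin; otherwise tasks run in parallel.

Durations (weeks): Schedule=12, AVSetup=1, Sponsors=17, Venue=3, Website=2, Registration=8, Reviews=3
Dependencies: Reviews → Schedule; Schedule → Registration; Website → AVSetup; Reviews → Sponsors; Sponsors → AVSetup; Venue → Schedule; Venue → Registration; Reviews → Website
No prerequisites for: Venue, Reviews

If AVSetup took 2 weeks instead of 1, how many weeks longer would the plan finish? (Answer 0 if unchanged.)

Actual critical path: Venue→Schedule→Registration = 3+12+8 = 23 ⇒ 23 weeks.
AVSetup has 2 weeks of float (longest path through it is 21).
No other chain overtakes it, so the finish is 23 weeks.
Change in finish: 23 − 23 = +0 weeks.

0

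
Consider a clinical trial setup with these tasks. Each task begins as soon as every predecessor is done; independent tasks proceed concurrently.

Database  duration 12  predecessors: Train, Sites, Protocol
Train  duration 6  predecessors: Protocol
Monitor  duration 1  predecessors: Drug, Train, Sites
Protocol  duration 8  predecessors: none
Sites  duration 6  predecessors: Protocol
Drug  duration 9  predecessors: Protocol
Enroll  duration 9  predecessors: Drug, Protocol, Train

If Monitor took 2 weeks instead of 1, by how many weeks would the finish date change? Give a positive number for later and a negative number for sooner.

0

Critical path before the change: Protocol→Sites→Database = 8+6+12 = 26 giving 26 weeks.
Monitor has 8 weeks of float (longest path through it is 18).
The critical path is still Protocol→Sites→Database; finish is now 26 weeks.
Change in finish: 26 − 26 = +0 weeks.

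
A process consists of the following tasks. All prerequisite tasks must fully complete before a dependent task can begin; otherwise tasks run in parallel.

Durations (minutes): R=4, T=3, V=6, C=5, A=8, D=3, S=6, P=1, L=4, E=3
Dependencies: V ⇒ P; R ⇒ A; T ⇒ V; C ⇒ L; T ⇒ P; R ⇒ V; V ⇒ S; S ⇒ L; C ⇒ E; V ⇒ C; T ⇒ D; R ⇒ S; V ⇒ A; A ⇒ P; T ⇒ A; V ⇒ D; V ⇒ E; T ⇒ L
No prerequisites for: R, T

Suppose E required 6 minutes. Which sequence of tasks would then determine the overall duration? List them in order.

Actual critical path: R→V→S→L = 4+6+6+4 = 20 ⇒ 20 minutes.
E is off the critical path — its longest chain is 18 minutes, giving 2 of slack.
Now R→V→C→E = 4+6+5+6 = 21 is longest, so the finish becomes 21 minutes.

R, V, C, E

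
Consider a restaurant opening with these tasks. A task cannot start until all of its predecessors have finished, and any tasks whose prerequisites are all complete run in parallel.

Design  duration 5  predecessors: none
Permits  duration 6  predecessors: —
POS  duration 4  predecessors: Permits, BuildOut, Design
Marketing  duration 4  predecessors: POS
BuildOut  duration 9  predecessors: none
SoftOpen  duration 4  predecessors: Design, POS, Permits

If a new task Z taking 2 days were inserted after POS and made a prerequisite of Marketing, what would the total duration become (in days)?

19

Originally the project takes 17 days.
With Z inserted, Marketing now waits for max(POS, Z).
New critical path: BuildOut→POS→Z→Marketing = 9+4+2+4 = 19 ⇒ 19 days.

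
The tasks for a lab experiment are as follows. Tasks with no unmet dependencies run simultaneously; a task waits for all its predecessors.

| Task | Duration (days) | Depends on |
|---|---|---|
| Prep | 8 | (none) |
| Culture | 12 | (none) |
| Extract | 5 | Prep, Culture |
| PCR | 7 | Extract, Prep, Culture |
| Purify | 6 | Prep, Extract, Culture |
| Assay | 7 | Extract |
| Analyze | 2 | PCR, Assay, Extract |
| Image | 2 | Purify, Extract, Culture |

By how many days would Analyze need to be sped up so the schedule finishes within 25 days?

Current finish: 26 days; target: 25.
Analyze is on every critical path, so each day cut from Analyze cuts the finish by one (this holds down to a finish of 25).
Need 26 − 25 = 1 day off Analyze → Analyze becomes 1 day, finish becomes 25.

1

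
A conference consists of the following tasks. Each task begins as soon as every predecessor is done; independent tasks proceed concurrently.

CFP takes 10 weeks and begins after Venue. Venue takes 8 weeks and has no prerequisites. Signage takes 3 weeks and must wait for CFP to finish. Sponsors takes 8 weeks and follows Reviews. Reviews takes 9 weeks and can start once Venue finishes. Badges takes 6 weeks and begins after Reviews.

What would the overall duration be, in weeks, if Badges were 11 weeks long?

28

Baseline: Venue→Reviews→Sponsors = 8+9+8 = 25 → 25 weeks.
Badges is off the critical path — its longest chain is 23 weeks, giving 2 of slack.
New critical path: Venue→Reviews→Badges = 8+9+11 = 28 ⇒ 28 weeks.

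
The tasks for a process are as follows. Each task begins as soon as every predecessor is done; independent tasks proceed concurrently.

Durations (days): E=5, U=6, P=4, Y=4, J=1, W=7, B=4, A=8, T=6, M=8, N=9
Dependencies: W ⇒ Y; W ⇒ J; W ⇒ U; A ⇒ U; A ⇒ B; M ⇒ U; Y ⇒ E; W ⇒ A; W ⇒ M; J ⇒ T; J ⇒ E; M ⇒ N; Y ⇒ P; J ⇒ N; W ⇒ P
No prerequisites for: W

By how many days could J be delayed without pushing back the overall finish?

Critical path: W→M→N = 7+8+9 = 24, so the finish is 24 days.
Longest path through J: 17 days (earliest finish 8, latest finish 15).
Float = 24 − 17 = 7.

7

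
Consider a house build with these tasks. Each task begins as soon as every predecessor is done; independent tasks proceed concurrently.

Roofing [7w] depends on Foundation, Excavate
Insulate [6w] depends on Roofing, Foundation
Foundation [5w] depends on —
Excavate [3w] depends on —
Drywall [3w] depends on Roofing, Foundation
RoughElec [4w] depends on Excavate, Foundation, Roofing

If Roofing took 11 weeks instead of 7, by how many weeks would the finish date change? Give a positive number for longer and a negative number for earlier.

As given, the longest chain is Foundation→Roofing→Insulate = 5+7+6 = 18, so the finish is 18 weeks.
Roofing lies on that path, so at 11 weeks the path becomes 22 weeks.
No other chain overtakes it, so the finish is 22 weeks.
Change in finish: 22 − 18 = +4 weeks.

4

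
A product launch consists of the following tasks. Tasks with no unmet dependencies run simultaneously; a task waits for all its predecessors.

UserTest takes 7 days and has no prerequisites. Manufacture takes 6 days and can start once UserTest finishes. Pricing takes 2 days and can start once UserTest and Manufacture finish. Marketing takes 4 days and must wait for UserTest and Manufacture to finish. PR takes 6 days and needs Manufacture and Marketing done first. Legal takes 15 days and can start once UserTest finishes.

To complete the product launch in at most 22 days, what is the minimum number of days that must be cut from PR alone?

1

Current finish: 23 days; target: 22.
PR is on every critical path, so each day cut from PR cuts the finish by one (this holds down to a finish of 22).
Need 23 − 22 = 1 day off PR → PR becomes 5 days, finish becomes 22.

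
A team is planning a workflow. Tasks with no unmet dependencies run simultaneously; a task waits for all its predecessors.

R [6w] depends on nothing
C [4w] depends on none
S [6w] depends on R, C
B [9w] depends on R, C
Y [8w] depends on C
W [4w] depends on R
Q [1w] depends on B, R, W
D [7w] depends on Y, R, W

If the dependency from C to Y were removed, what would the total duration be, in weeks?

With the dependency in place, C→Y→D = 4+8+7 = 19 sets the finish at 19 weeks.
Without C→Y, Y's earliest start moves from 4 to 0.
The longest chain is now R→W→D = 6+4+7 = 17, so the workflow takes 17 weeks.

17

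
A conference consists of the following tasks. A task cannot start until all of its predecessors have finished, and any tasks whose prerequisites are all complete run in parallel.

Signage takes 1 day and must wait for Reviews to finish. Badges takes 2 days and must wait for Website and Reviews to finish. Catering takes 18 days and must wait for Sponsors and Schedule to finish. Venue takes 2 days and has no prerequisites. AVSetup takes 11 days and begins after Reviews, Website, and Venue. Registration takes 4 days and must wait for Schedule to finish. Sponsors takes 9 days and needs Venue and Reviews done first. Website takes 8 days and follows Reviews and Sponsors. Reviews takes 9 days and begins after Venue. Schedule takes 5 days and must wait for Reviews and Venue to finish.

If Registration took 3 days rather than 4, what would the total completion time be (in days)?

As given, the longest chain is Venue→Reviews→Sponsors→Website→AVSetup = 2+9+9+8+11 = 39, so the finish is 39 days.
Registration has 19 days of float (longest path through it is 20).
That remains the longest chain; total 39 days.

39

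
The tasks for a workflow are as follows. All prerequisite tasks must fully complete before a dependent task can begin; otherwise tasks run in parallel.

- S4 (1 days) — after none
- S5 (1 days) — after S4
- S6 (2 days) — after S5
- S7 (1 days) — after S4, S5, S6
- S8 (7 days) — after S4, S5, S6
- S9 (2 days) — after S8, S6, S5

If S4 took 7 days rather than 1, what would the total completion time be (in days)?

19

The binding path is S4→S5→S6→S8→S9 = 1+1+2+7+2 = 13; finish at 13 days.
S4 is on the critical path; changing it to 7 makes that path 19 days.
No other chain overtakes it, so the finish is 19 days.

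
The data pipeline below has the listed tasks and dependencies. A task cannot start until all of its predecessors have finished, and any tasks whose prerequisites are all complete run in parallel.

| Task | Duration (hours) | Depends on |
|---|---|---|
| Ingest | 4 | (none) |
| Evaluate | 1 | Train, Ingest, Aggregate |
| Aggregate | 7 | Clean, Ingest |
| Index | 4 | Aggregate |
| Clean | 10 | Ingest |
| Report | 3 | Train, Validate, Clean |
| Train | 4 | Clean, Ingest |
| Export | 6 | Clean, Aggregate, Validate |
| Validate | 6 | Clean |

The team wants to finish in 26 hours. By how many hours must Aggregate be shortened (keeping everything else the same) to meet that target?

Current finish: 27 hours; target: 26.
Aggregate is on every critical path, so each hour cut from Aggregate cuts the finish by one (this holds down to a finish of 26).
Need 27 − 26 = 1 hour off Aggregate → Aggregate becomes 6 hours, finish becomes 26.

1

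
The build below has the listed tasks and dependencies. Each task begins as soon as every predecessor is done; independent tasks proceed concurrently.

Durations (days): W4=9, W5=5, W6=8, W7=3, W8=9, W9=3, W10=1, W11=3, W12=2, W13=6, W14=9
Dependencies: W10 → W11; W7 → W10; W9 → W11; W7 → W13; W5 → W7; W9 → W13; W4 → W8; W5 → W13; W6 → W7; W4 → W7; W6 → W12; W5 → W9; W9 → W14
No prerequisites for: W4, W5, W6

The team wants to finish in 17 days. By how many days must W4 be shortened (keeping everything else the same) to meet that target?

1

Current finish: 18 days; target: 17.
W4 is on every critical path, so each day cut from W4 cuts the finish by one (this holds down to a finish of 17).
Need 18 − 17 = 1 day off W4 → W4 becomes 8 days, finish becomes 17.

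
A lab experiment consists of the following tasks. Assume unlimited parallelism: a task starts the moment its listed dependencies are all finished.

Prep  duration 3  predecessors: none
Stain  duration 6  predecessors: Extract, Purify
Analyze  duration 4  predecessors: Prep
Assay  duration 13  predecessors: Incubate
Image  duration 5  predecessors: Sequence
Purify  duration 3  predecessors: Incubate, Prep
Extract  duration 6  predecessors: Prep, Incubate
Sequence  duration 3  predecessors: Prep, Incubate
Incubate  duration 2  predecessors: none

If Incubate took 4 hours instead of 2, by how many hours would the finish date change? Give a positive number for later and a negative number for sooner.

Actual critical path: Incubate→Assay = 2+13 = 15 ⇒ 15 hours.
Since Incubate is critical, the +2 change carries straight to that chain (now 17 hours).
The critical path is still Incubate→Assay; finish is now 17 hours.
Change in finish: 17 − 15 = +2 hours.

2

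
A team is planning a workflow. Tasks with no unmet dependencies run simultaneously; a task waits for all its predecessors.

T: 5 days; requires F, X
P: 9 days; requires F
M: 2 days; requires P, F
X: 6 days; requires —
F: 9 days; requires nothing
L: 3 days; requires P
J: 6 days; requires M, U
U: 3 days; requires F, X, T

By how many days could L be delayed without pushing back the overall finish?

The longest chain is F→P→M→J = 9+9+2+6 = 26; overall finish 26 days.
L finishes as early as 21 and must finish by 26.
So L can slip 26 − 21 = 5 days.

5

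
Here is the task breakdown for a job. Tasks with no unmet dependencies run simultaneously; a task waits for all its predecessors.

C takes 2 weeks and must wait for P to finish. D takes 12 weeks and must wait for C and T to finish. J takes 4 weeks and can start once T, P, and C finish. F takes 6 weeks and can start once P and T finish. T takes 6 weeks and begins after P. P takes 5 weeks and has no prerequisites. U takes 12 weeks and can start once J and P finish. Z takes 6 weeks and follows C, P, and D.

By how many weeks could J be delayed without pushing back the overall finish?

2

P→T→D→Z = 5+6+12+6 = 29 sets the makespan at 29 weeks.
The longest chain containing J totals 27 weeks.
Float = 29 − 27 = 2.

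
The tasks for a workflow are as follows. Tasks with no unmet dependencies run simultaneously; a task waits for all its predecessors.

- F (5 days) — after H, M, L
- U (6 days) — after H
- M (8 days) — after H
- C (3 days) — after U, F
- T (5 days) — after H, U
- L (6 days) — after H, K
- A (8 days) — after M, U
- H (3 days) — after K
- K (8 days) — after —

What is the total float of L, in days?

Critical path: K→H→M→F→C = 8+3+8+5+3 = 27, so the finish is 27 days.
The longest chain containing L totals 25 days.
So L can slip 19 − 17 = 2 days.

2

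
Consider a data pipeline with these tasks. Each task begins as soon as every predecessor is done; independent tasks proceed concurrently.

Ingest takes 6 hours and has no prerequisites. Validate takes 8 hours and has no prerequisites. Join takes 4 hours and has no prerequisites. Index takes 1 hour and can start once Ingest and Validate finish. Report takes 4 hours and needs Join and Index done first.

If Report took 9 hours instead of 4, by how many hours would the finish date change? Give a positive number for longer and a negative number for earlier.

The binding path is Validate→Index→Report = 8+1+4 = 13; finish at 13 hours.
Report lies on that path, so at 9 hours the path becomes 18 hours.
That remains the longest chain; total 18 hours.
Change in finish: 18 − 13 = +5 hours.

5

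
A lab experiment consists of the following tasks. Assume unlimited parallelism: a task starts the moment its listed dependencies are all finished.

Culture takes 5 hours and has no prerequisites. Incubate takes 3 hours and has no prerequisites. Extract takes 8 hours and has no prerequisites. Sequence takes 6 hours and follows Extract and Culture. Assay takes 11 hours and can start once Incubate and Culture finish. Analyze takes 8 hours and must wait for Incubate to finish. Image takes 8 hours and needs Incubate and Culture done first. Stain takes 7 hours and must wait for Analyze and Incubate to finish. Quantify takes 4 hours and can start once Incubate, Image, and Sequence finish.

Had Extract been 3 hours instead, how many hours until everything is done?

Baseline: Extract→Sequence→Quantify = 8+6+4 = 18 → 18 hours.
Extract lies on that path, so at 3 hours the path becomes 13 hours.
New critical path: Incubate→Analyze→Stain = 3+8+7 = 18 ⇒ 18 hours.

18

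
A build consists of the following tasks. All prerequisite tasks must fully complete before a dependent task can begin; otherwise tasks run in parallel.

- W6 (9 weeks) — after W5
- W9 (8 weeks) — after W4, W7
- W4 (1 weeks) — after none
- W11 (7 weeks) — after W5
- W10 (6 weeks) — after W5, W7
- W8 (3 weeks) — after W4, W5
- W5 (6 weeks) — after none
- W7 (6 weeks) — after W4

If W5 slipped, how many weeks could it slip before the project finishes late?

Critical path: W4→W7→W9 = 1+6+8 = 15, so the finish is 15 weeks.
The longest chain containing W5 totals 15 weeks.
Slack of W5 = 0 − 0 = 0 weeks.

0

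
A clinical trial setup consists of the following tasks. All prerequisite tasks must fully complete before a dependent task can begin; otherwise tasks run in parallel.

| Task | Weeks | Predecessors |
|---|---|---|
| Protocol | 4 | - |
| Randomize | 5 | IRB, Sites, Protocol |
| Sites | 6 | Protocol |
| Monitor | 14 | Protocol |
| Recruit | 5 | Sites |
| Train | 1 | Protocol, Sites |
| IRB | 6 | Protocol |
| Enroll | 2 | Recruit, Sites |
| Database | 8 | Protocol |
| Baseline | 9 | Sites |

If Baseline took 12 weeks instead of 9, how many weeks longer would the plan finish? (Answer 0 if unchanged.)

3

As given, the longest chain is Protocol→Sites→Baseline = 4+6+9 = 19, so the finish is 19 weeks.
Baseline is on the critical path; changing it to 12 makes that path 22 weeks.
That remains the longest chain; total 22 weeks.
Change in finish: 22 − 19 = +3 weeks.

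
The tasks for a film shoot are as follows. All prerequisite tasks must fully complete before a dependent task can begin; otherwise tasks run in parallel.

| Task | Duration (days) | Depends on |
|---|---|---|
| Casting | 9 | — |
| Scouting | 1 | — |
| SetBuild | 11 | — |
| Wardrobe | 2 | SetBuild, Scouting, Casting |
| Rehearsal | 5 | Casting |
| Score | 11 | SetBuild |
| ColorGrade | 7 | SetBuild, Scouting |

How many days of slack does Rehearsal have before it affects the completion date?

8

The longest chain is SetBuild→Score = 11+11 = 22; overall finish 22 days.
Rehearsal finishes as early as 14 and must finish by 22.
So Rehearsal can slip 22 − 14 = 8 days.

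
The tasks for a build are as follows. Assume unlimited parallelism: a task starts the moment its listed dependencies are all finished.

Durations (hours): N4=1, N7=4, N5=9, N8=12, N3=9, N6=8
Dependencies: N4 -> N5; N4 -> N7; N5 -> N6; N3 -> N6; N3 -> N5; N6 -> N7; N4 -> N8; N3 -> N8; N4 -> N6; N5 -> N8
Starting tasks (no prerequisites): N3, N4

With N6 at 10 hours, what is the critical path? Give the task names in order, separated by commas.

N3, N5, N6, N7

As given, the longest chain is N3→N5→N6→N7 = 9+9+8+4 = 30, so the finish is 30 hours.
Since N6 is critical, the +2 change carries straight to that chain (now 32 hours).
That remains the longest chain; total 32 hours.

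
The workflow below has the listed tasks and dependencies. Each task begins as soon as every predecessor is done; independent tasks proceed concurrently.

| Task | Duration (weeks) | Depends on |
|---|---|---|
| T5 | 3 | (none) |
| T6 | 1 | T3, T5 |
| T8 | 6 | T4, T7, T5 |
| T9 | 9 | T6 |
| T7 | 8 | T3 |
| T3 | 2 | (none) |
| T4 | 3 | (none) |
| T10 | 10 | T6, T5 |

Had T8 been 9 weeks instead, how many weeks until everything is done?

Baseline: T3→T7→T8 = 2+8+6 = 16 → 16 weeks.
Since T8 is critical, the +3 change carries straight to that chain (now 19 weeks).
The critical path is still T3→T7→T8; finish is now 19 weeks.

19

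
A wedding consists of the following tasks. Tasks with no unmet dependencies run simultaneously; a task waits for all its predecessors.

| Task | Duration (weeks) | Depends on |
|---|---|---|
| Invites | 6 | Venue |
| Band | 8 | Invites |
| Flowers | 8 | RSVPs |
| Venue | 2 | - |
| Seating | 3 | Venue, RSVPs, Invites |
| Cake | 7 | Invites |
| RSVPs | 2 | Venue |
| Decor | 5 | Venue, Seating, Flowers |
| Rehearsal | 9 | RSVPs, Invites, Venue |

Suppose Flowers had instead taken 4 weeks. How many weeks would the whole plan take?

Actual critical path: Venue→RSVPs→Flowers→Decor = 2+2+8+5 = 17 ⇒ 17 weeks.
Flowers lies on that path, so at 4 weeks the path becomes 13 weeks.
New critical path: Venue→Invites→Rehearsal = 2+6+9 = 17 ⇒ 17 weeks.

17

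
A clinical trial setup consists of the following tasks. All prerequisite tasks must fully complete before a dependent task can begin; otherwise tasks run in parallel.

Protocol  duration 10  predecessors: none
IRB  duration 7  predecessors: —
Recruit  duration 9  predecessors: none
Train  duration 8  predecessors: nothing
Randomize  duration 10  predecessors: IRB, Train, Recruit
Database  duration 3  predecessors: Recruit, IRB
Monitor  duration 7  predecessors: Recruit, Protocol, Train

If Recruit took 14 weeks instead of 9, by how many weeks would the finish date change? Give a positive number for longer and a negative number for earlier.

Critical path before the change: Recruit→Randomize = 9+10 = 19 giving 19 weeks.
Recruit lies on that path, so at 14 weeks the path becomes 24 weeks.
No other chain overtakes it, so the finish is 24 weeks.
Change in finish: 24 − 19 = +5 weeks.

5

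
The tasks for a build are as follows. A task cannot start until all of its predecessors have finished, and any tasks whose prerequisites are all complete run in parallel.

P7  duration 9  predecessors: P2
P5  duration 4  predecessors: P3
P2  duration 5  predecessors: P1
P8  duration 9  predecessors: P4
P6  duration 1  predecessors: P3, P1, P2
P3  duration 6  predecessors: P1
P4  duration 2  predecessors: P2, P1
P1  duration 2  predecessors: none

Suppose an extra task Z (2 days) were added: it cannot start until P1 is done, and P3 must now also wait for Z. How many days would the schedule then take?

Originally the schedule takes 18 days.
With Z inserted, P3 now waits for max(P1, Z).
New critical path: P1→P2→P4→P8 = 2+5+2+9 = 18 ⇒ 18 days.

18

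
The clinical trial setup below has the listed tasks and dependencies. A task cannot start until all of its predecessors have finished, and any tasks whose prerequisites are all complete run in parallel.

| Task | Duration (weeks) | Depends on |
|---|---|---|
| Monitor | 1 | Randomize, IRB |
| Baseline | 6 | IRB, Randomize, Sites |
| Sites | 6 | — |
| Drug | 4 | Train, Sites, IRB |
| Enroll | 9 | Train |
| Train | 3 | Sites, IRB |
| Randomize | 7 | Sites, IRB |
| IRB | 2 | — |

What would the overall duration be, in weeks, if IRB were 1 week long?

Actual critical path: Sites→Randomize→Baseline = 6+7+6 = 19 ⇒ 19 weeks.
IRB is off the critical path — its longest chain is 15 weeks, giving 4 of slack.
That remains the longest chain; total 19 weeks.

19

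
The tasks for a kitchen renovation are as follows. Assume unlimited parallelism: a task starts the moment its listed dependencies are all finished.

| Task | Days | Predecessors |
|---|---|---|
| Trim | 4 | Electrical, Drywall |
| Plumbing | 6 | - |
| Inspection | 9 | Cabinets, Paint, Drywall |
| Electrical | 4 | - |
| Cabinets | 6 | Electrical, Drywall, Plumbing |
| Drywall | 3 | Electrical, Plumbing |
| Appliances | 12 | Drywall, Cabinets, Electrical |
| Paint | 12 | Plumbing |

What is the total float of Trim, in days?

Critical path: Plumbing→Drywall→Cabinets→Appliances = 6+3+6+12 = 27, so the finish is 27 days.
The longest chain containing Trim totals 13 days.
Float = 27 − 13 = 14.

14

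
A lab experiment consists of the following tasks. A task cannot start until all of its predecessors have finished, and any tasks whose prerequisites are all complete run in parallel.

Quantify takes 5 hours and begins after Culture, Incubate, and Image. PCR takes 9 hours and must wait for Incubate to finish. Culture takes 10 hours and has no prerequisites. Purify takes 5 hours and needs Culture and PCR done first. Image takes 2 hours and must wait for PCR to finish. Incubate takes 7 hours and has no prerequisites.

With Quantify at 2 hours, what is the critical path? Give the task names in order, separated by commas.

As given, the longest chain is Incubate→PCR→Image→Quantify = 7+9+2+5 = 23, so the finish is 23 hours.
Quantify lies on that path, so at 2 hours the path becomes 20 hours.
New critical path: Incubate→PCR→Purify = 7+9+5 = 21 ⇒ 21 hours.

Incubate, PCR, Purify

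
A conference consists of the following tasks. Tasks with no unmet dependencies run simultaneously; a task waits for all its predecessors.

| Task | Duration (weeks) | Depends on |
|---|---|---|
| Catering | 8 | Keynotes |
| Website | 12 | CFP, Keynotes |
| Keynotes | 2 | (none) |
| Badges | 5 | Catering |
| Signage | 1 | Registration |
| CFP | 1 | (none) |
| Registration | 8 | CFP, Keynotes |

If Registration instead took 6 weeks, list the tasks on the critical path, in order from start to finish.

The binding path is Keynotes→Catering→Badges = 2+8+5 = 15; finish at 15 weeks.
Registration is off the critical path — its longest chain is 11 weeks, giving 4 of slack.
That remains the longest chain; total 15 weeks.

Keynotes, Catering, Badges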